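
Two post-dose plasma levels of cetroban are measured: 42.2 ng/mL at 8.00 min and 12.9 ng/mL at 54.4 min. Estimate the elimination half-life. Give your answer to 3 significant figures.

k = ln(C₁/C₂) / (t₂ − t₁) = ln(42.2/12.9) / (54.4 − 8.00)
  = 1.185 / 46.40 = 0.02554 min⁻¹
t½ = ln 2 / k = ln 2 / 0.02554 ≈ 27.1 minutes

27.1 minutes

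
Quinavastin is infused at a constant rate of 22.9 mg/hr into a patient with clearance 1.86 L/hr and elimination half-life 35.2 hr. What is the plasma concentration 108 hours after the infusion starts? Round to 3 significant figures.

10.8 µg/mL

Css = rate / CL = 22.9 / 1.86 = 12.31 µg/mL
k = ln 2 / 35.2 = 0.01969 hr⁻¹
C(t) = Css (1 − e^(−kt)) = 12.31 × (1 − e^(−2.127)) = 12.31 × 0.8808 ≈ 10.8 µg/mL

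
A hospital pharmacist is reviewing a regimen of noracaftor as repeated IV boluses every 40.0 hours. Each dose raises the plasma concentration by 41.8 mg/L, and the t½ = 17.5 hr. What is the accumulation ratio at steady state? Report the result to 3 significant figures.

k = ln 2 / 17.5 = 0.03961 hr⁻¹
Fraction remaining after one interval: e^(−kτ) = e^(−0.03961 × 40.0) = 0.2051
R = 1 / (1 − 0.2051) = 1 / 0.7949 ≈ 1.26

1.26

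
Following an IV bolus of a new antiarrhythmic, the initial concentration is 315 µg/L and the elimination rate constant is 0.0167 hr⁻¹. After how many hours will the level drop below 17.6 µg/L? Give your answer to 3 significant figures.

173 hours

C(t) = C₀ e^(−kt)  ⇒  t = ln(C₀/C) / k
t = ln(315/17.6) / 0.01670 = 2.885 / 0.01670 ≈ 173 hours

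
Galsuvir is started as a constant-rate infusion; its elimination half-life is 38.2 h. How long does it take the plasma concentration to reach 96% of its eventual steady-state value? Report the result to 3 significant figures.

k = ln 2 / 38.2 = 0.01815 h⁻¹
f = 1 − e^(−kt)  ⇒  t = −ln(1 − f) / k
t = −ln(1 − 0.96) / 0.01815 = 3.219 / 0.01815 ≈ 177 hours

177 hours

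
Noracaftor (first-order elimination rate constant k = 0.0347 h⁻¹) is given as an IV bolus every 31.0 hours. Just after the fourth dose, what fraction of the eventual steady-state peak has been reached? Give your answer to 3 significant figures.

0.986

f_n = 1 − e^(−nkτ) = 1 − e^(−4 × 0.03470 × 31.0) = 1 − e^(−4.303) = 1 − 0.01353 ≈ 0.986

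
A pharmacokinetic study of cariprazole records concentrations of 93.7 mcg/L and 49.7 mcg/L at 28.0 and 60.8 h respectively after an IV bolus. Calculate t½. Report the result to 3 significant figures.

k = ln(C₁/C₂) / (t₂ − t₁) = ln(93.7/49.7) / (60.8 − 28.0)
  = 0.6341 / 32.80 = 0.01933 h⁻¹
t½ = ln 2 / k = ln 2 / 0.01933 ≈ 35.9 hours

35.9 hours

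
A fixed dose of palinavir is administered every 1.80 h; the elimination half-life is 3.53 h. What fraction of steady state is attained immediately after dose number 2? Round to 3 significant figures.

0.507

k = ln 2 / 3.53 = 0.1964 h⁻¹
f_n = 1 − e^(−nkτ) = 1 − e^(−2 × 0.1964 × 1.80) = 1 − e^(−0.7069) = 1 − 0.4932 ≈ 0.507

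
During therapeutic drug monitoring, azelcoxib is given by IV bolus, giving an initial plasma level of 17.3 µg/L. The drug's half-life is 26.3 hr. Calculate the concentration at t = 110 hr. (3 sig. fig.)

k = ln 2 / 26.3 = 0.02636 hr⁻¹
C(t) = C₀ e^(−kt) = 17.3 × e^(−0.02636 × 110) = 17.3 × e^(−2.899) = 17.3 × 0.05507 ≈ 0.953 µg/L

0.953 µg/L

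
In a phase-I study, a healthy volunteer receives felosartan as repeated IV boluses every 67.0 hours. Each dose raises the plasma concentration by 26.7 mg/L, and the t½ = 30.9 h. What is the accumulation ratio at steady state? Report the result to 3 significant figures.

k = ln 2 / 30.9 = 0.02243 h⁻¹
Fraction remaining after one interval: e^(−kτ) = e^(−0.02243 × 67.0) = 0.2225
R = 1 / (1 − 0.2225) = 1 / 0.7775 ≈ 1.29

1.29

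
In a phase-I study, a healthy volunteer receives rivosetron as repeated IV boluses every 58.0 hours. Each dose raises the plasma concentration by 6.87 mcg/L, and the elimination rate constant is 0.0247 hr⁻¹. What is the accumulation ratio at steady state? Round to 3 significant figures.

1.31

Fraction remaining after one interval: e^(−kτ) = e^(−0.02470 × 58.0) = 0.2387
R = 1 / (1 − 0.2387) = 1 / 0.7613 ≈ 1.31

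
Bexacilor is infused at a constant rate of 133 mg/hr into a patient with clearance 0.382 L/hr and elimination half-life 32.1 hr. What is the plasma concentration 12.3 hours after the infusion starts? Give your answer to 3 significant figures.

Css = rate / CL = 133 / 0.382 = 348.2 µg/mL
k = ln 2 / 32.1 = 0.02159 hr⁻¹
C(t) = Css (1 − e^(−kt)) = 348.2 × (1 − e^(−0.2656)) = 348.2 × 0.2333 ≈ 81.2 µg/mL

81.2 µg/mL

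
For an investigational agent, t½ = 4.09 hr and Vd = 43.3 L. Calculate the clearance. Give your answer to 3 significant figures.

k = ln 2 / t½ = ln 2 / 4.09 = 0.1695 hr⁻¹
CL = k · V = 0.1695 × 43.3 ≈ 7.34 L/hr

7.34 L/hr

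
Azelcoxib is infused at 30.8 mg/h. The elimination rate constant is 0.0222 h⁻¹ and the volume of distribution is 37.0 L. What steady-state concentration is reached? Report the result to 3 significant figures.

CL = k · V = 0.0222 × 37.0 = 0.8214 L/h
Css = rate / CL = 30.8 / 0.8214 ≈ 37.5 mg/L

37.5 mg/L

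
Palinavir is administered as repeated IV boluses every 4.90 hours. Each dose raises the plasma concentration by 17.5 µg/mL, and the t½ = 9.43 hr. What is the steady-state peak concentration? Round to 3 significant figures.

k = ln 2 / 9.43 = 0.07350 hr⁻¹
Fraction remaining after one interval: e^(−kτ) = e^(−0.07350 × 4.90) = 0.6976
R = 1 / (1 − 0.6976) = 3.306
Css,max = 17.5 × 3.306 ≈ 57.9 µg/mL

57.9 µg/mL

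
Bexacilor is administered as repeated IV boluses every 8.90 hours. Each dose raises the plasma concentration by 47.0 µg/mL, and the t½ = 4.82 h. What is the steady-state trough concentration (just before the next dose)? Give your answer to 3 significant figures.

18.1 µg/mL

k = ln 2 / 4.82 = 0.1438 h⁻¹
Fraction remaining after one interval: e^(−kτ) = e^(−0.1438 × 8.90) = 0.2781
R = 1 / (1 − 0.2781) = 1.385
Css,max = 47.0 × 1.385 = 65.10 µg/mL
Css,min = Css,max × e^(−kτ) = 65.10 × 0.2781 ≈ 18.1 µg/mL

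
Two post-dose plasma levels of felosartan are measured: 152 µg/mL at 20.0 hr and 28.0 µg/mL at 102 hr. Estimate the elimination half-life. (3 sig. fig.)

k = ln(C₁/C₂) / (t₂ − t₁) = ln(152/28.0) / (102 − 20.0)
  = 1.692 / 82.00 = 0.02063 hr⁻¹
t½ = ln 2 / k = ln 2 / 0.02063 ≈ 33.6 hours

33.6 hours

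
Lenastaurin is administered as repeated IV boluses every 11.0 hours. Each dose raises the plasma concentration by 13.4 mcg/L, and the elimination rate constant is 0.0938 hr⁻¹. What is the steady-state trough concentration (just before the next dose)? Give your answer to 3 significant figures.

7.42 mcg/L

Fraction remaining after one interval: e^(−kτ) = e^(−0.09380 × 11.0) = 0.3564
R = 1 / (1 − 0.3564) = 1.554
Css,max = 13.4 × 1.554 = 20.82 mcg/L
Css,min = Css,max × e^(−kτ) = 20.82 × 0.3564 ≈ 7.42 mcg/L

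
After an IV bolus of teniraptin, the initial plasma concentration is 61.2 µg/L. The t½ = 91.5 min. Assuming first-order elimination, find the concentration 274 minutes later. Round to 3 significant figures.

k = ln 2 / 91.5 = 0.007575 min⁻¹
274 min is 2.995 half-lives, so C = 61.2 × (1/2)^2.995 = 61.2 × 0.1255 ≈ 7.68 µg/L

7.68 µg/L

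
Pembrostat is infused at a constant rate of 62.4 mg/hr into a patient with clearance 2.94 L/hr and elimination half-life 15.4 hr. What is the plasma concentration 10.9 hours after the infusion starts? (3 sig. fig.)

Css = rate / CL = 62.4 / 2.94 = 21.22 mg/L
k = ln 2 / 15.4 = 0.04501 hr⁻¹
C(t) = Css (1 − e^(−kt)) = 21.22 × (1 − e^(−0.4906)) = 21.22 × 0.3877 ≈ 8.23 mg/L

8.23 mg/L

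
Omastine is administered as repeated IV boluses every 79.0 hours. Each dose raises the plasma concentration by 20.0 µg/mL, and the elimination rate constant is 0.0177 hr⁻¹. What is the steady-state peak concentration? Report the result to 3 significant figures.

26.6 µg/mL

Fraction remaining after one interval: e^(−kτ) = e^(−0.01770 × 79.0) = 0.2470
R = 1 / (1 − 0.2470) = 1.328
Css,max = 20.0 × 1.328 ≈ 26.6 µg/mL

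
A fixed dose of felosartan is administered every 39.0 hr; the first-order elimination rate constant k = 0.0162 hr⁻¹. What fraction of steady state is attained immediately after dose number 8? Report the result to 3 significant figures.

0.994

f_n = 1 − e^(−nkτ) = 1 − e^(−8 × 0.01620 × 39.0) = 1 − e^(−5.054) = 1 − 0.006381 ≈ 0.994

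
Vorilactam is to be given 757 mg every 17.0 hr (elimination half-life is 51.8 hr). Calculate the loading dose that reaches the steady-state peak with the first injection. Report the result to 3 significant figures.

k = ln 2 / 51.8 = 0.01338 hr⁻¹
Accumulation ratio R = 1 / (1 − e^(−kτ)) = 1 / (1 − e^(−0.01338×17.0)) = 1 / (1 − 0.7965) = 4.915
Loading dose = maintenance dose × R = 757 × 4.915 ≈ 3720 mg

3720 mg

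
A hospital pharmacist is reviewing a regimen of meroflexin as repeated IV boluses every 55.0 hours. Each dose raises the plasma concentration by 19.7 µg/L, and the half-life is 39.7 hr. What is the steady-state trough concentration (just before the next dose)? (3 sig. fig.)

k = ln 2 / 39.7 = 0.01746 hr⁻¹
Fraction remaining after one interval: e^(−kτ) = e^(−0.01746 × 55.0) = 0.3828
R = 1 / (1 − 0.3828) = 1.620
Css,max = 19.7 × 1.620 = 31.92 µg/L
Css,min = Css,max × e^(−kτ) = 31.92 × 0.3828 ≈ 12.2 µg/L

12.2 µg/L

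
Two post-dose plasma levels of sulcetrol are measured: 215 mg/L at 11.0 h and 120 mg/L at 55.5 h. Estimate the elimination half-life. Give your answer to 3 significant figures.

k = ln(C₁/C₂) / (t₂ − t₁) = ln(215/120) / (55.5 − 11.0)
  = 0.5831 / 44.50 = 0.01310 h⁻¹
t½ = ln 2 / k = ln 2 / 0.01310 ≈ 52.9 hours

52.9 hours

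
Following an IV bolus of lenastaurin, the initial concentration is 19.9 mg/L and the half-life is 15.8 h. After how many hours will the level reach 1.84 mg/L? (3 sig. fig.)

54.3 hours

k = ln 2 / 15.8 = 0.04387 h⁻¹
C(t) = C₀ e^(−kt)  ⇒  t = ln(C₀/C) / k
t = ln(19.9/1.84) / 0.04387 = 2.381 / 0.04387 ≈ 54.3 hours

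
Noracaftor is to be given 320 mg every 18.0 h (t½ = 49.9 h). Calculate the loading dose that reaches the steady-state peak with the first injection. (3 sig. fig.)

1450 mg

k = ln 2 / 49.9 = 0.01389 h⁻¹
Accumulation ratio R = 1 / (1 − e^(−kτ)) = 1 / (1 − e^(−0.01389×18.0)) = 1 / (1 − 0.7788) = 4.520
Loading dose = maintenance dose × R = 320 × 4.520 ≈ 1450 mg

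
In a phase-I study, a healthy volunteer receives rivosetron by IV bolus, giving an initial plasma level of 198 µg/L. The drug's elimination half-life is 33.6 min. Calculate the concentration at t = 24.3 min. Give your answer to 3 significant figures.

k = ln 2 / 33.6 = 0.02063 min⁻¹
24.3 min is 0.7232 half-lives, so C = 198 × (1/2)^0.7232 = 198 × 0.6057 ≈ 120 µg/L

120 µg/L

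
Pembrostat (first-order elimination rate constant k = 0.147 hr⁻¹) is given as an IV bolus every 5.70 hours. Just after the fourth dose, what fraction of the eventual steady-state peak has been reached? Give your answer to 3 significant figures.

f_n = 1 − e^(−nkτ) = 1 − e^(−4 × 0.1470 × 5.70) = 1 − e^(−3.352) = 1 − 0.03503 ≈ 0.965

0.965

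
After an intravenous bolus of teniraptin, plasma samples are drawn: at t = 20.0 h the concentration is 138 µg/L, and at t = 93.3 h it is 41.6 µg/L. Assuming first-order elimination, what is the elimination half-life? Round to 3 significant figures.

42.4 hours

k = ln(C₁/C₂) / (t₂ − t₁) = ln(138/41.6) / (93.3 − 20.0)
  = 1.199 / 73.30 = 0.01636 h⁻¹
t½ = ln 2 / k = ln 2 / 0.01636 ≈ 42.4 hours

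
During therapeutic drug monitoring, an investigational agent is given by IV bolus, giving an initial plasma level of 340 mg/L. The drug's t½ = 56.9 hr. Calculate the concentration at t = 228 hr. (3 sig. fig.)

k = ln 2 / 56.9 = 0.01218 hr⁻¹
C(t) = C₀ e^(−kt) = 340 × e^(−0.01218 × 228) = 340 × e^(−2.777) = 340 × 0.06220 ≈ 21.1 mg/L

21.1 mg/L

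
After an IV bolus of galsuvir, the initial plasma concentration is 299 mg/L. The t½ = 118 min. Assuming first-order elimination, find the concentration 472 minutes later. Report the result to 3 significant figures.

18.7 mg/L

k = ln 2 / 118 = 0.005874 min⁻¹
C(t) = C₀ e^(−kt) = 299 × e^(−0.005874 × 472) = 299 × e^(−2.773) = 299 × 0.06250 ≈ 18.7 mg/L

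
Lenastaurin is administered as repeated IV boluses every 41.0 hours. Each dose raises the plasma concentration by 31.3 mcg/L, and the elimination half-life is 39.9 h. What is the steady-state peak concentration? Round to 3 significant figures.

k = ln 2 / 39.9 = 0.01737 h⁻¹
Fraction remaining after one interval: e^(−kτ) = e^(−0.01737 × 41.0) = 0.4905
R = 1 / (1 − 0.4905) = 1.963
Css,max = 31.3 × 1.963 ≈ 61.4 mcg/L

61.4 mcg/L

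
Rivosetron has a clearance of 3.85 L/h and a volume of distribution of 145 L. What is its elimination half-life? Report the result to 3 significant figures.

k = CL / V = 3.85 / 145 = 0.02655 h⁻¹
t½ = ln 2 / k = ln 2 / 0.02655 ≈ 26.1 hours

26.1 hours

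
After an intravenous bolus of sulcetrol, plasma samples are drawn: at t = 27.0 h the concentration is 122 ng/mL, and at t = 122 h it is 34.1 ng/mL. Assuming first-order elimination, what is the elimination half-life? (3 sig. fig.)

k = ln(C₁/C₂) / (t₂ − t₁) = ln(122/34.1) / (122 − 27.0)
  = 1.275 / 95.00 = 0.01342 h⁻¹
t½ = ln 2 / k = ln 2 / 0.01342 ≈ 51.7 hours

51.7 hours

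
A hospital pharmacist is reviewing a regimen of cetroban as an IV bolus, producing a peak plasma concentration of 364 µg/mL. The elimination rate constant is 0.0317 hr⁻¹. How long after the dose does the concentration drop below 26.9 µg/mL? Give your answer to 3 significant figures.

82.2 hours

C(t) = C₀ e^(−kt)  ⇒  t = ln(C₀/C) / k
t = ln(364/26.9) / 0.03170 = 2.605 / 0.03170 ≈ 82.2 hours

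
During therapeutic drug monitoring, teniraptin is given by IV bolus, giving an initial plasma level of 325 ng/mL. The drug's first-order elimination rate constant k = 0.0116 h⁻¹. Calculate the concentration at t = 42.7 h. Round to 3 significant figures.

198 ng/mL

C(t) = C₀ e^(−kt) = 325 × e^(−0.01160 × 42.7) = 325 × e^(−0.4953) = 325 × 0.6094 ≈ 198 ng/mL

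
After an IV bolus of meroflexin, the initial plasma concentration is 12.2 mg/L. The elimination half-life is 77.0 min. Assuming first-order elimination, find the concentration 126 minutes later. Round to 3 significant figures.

3.92 mg/L

k = ln 2 / 77.0 = 0.009002 min⁻¹
C(t) = C₀ e^(−kt) = 12.2 × e^(−0.009002 × 126) = 12.2 × e^(−1.134) = 12.2 × 0.3217 ≈ 3.92 mg/L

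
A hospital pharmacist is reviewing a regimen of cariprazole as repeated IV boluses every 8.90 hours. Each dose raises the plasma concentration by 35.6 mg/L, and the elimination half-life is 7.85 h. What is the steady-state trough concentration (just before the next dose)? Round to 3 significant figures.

k = ln 2 / 7.85 = 0.08830 h⁻¹
Fraction remaining after one interval: e^(−kτ) = e^(−0.08830 × 8.90) = 0.4557
R = 1 / (1 − 0.4557) = 1.837
Css,max = 35.6 × 1.837 = 65.41 mg/L
Css,min = Css,max × e^(−kτ) = 65.41 × 0.4557 ≈ 29.8 mg/L

29.8 mg/L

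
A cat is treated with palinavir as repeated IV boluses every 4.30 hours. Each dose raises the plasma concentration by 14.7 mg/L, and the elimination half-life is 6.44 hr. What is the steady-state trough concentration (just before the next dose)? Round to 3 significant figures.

25.0 mg/L

k = ln 2 / 6.44 = 0.1076 hr⁻¹
Fraction remaining after one interval: e^(−kτ) = e^(−0.1076 × 4.30) = 0.6295
R = 1 / (1 − 0.6295) = 2.699
Css,max = 14.7 × 2.699 = 39.68 mg/L
Css,min = Css,max × e^(−kτ) = 39.68 × 0.6295 ≈ 25.0 mg/L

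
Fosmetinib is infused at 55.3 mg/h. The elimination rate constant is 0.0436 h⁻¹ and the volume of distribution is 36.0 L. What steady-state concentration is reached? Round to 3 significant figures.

CL = k · V = 0.0436 × 36.0 = 1.570 L/h
Css = rate / CL = 55.3 / 1.570 ≈ 35.2 µg/mL

35.2 µg/mL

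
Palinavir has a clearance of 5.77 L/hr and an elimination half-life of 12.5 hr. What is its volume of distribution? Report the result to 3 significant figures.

k = ln 2 / t½ = ln 2 / 12.5 = 0.05545 hr⁻¹
V = CL / k = 5.77 / 0.05545 ≈ 104 L

104 L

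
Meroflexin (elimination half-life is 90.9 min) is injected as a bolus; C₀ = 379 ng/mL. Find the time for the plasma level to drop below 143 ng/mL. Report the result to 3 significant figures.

128 minutes

k = ln 2 / 90.9 = 0.007625 min⁻¹
C(t) = C₀ e^(−kt)  ⇒  t = ln(C₀/C) / k
t = ln(379/143) / 0.007625 = 0.9747 / 0.007625 ≈ 128 minutes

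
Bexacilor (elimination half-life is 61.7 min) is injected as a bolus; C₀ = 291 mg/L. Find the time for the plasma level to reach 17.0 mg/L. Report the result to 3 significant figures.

253 minutes

k = ln 2 / 61.7 = 0.01123 min⁻¹
C(t) = C₀ e^(−kt)  ⇒  t = ln(C₀/C) / k
t = ln(291/17.0) / 0.01123 = 2.840 / 0.01123 ≈ 253 minutes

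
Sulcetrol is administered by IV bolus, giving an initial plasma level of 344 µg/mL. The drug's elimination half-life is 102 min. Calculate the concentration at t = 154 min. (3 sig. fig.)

k = ln 2 / 102 = 0.006796 min⁻¹
C(t) = C₀ e^(−kt) = 344 × e^(−0.006796 × 154) = 344 × e^(−1.047) = 344 × 0.3512 ≈ 121 µg/mL

121 µg/mL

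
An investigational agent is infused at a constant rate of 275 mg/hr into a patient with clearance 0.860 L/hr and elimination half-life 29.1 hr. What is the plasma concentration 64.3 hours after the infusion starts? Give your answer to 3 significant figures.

251 µg/mL

Css = rate / CL = 275 / 0.860 = 319.8 µg/mL
k = ln 2 / 29.1 = 0.02382 hr⁻¹
C(t) = Css (1 − e^(−kt)) = 319.8 × (1 − e^(−1.532)) = 319.8 × 0.7838 ≈ 251 µg/mL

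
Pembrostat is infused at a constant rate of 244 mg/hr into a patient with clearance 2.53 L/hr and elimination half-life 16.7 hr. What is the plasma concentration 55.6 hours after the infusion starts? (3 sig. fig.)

Css = rate / CL = 244 / 2.53 = 96.44 µg/mL
k = ln 2 / 16.7 = 0.04151 hr⁻¹
C(t) = Css (1 − e^(−kt)) = 96.44 × (1 − e^(−2.308)) = 96.44 × 0.9005 ≈ 86.8 µg/mL

86.8 µg/mL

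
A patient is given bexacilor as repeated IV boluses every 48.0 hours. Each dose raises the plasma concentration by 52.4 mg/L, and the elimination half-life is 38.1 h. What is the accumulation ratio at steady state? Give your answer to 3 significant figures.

1.72

k = ln 2 / 38.1 = 0.01819 h⁻¹
Fraction remaining after one interval: e^(−kτ) = e^(−0.01819 × 48.0) = 0.4176
R = 1 / (1 − 0.4176) = 1 / 0.5824 ≈ 1.72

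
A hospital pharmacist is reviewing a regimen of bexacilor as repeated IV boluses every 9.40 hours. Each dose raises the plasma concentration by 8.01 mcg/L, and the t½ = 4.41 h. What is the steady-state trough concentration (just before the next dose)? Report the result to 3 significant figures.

k = ln 2 / 4.41 = 0.1572 h⁻¹
Fraction remaining after one interval: e^(−kτ) = e^(−0.1572 × 9.40) = 0.2282
R = 1 / (1 − 0.2282) = 1.296
Css,max = 8.01 × 1.296 = 10.38 mcg/L
Css,min = Css,max × e^(−kτ) = 10.38 × 0.2282 ≈ 2.37 mcg/L

2.37 mcg/L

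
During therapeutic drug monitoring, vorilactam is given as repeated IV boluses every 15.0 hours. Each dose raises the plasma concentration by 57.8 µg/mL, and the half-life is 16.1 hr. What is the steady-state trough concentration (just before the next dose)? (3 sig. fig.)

k = ln 2 / 16.1 = 0.04305 hr⁻¹
Fraction remaining after one interval: e^(−kτ) = e^(−0.04305 × 15.0) = 0.5242
R = 1 / (1 − 0.5242) = 2.102
Css,max = 57.8 × 2.102 = 121.5 µg/mL
Css,min = Css,max × e^(−kτ) = 121.5 × 0.5242 ≈ 63.7 µg/mL

63.7 µg/mL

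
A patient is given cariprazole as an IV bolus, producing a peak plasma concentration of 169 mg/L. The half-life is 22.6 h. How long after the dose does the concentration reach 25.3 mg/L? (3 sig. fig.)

61.9 hours

k = ln 2 / 22.6 = 0.03067 h⁻¹
C(t) = C₀ e^(−kt)  ⇒  t = ln(C₀/C) / k
t = ln(169/25.3) / 0.03067 = 1.899 / 0.03067 ≈ 61.9 hours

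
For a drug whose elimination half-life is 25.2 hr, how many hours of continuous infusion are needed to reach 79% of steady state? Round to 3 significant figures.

56.7 hours

k = ln 2 / 25.2 = 0.02751 hr⁻¹
f = 1 − e^(−kt)  ⇒  t = −ln(1 − f) / k
t = −ln(1 − 0.79) / 0.02751 = 1.561 / 0.02751 ≈ 56.7 hours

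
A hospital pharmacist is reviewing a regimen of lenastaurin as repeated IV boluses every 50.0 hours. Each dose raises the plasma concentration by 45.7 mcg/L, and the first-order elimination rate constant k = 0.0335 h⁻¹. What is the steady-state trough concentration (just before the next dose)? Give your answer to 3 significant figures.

10.5 mcg/L

Fraction remaining after one interval: e^(−kτ) = e^(−0.03350 × 50.0) = 0.1873
R = 1 / (1 − 0.1873) = 1.230
Css,max = 45.7 × 1.230 = 56.23 mcg/L
Css,min = Css,max × e^(−kτ) = 56.23 × 0.1873 ≈ 10.5 mcg/L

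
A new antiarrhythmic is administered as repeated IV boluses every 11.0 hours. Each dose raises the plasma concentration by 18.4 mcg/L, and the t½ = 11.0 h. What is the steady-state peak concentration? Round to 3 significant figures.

k = ln 2 / 11.0 = 0.06301 h⁻¹
Fraction remaining after one interval: e^(−kτ) = e^(−0.06301 × 11.0) = 0.5000
R = 1 / (1 − 0.5000) = 2.000
Css,max = 18.4 × 2.000 ≈ 36.8 mcg/L

36.8 mcg/L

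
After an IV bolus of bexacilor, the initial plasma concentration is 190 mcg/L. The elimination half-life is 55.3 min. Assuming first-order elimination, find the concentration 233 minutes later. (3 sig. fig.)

k = ln 2 / 55.3 = 0.01253 min⁻¹
C(t) = C₀ e^(−kt) = 190 × e^(−0.01253 × 233) = 190 × e^(−2.920) = 190 × 0.05391 ≈ 10.2 mcg/L

10.2 mcg/L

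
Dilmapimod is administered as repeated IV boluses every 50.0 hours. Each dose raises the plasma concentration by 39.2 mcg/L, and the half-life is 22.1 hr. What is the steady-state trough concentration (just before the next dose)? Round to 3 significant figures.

10.3 mcg/L

k = ln 2 / 22.1 = 0.03136 hr⁻¹
Fraction remaining after one interval: e^(−kτ) = e^(−0.03136 × 50.0) = 0.2084
R = 1 / (1 − 0.2084) = 1.263
Css,max = 39.2 × 1.263 = 49.52 mcg/L
Css,min = Css,max × e^(−kτ) = 49.52 × 0.2084 ≈ 10.3 mcg/L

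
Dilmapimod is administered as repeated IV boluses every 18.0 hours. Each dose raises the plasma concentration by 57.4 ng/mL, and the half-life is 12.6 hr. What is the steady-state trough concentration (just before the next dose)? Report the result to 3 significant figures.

33.9 ng/mL

k = ln 2 / 12.6 = 0.05501 hr⁻¹
Fraction remaining after one interval: e^(−kτ) = e^(−0.05501 × 18.0) = 0.3715
R = 1 / (1 − 0.3715) = 1.591
Css,max = 57.4 × 1.591 = 91.33 ng/mL
Css,min = Css,max × e^(−kτ) = 91.33 × 0.3715 ≈ 33.9 ng/mL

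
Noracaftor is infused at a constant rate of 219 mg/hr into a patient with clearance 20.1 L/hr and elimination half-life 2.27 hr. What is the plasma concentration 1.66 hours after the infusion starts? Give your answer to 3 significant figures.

4.33 µg/mL

Css = rate / CL = 219 / 20.1 = 10.90 µg/mL
k = ln 2 / 2.27 = 0.3054 hr⁻¹
C(t) = Css (1 − e^(−kt)) = 10.90 × (1 − e^(−0.5069)) = 10.90 × 0.3976 ≈ 4.33 µg/mL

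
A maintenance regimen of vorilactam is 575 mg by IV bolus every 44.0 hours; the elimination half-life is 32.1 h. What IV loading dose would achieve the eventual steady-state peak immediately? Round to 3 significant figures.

938 mg

k = ln 2 / 32.1 = 0.02159 h⁻¹
Accumulation ratio R = 1 / (1 − e^(−kτ)) = 1 / (1 − e^(−0.02159×44.0)) = 1 / (1 − 0.3867) = 1.631
Loading dose = maintenance dose × R = 575 × 1.631 ≈ 938 mg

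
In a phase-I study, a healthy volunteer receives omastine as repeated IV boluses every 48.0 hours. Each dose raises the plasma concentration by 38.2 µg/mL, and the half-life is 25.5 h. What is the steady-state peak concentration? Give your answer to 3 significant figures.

52.4 µg/mL

k = ln 2 / 25.5 = 0.02718 h⁻¹
Fraction remaining after one interval: e^(−kτ) = e^(−0.02718 × 48.0) = 0.2712
R = 1 / (1 − 0.2712) = 1.372
Css,max = 38.2 × 1.372 ≈ 52.4 µg/mL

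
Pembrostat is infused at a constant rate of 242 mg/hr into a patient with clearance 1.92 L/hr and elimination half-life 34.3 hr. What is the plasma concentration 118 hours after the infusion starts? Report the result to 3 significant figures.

Css = rate / CL = 242 / 1.92 = 126.0 mg/L
k = ln 2 / 34.3 = 0.02021 hr⁻¹
C(t) = Css (1 − e^(−kt)) = 126.0 × (1 − e^(−2.385)) = 126.0 × 0.9079 ≈ 114 mg/L

114 mg/L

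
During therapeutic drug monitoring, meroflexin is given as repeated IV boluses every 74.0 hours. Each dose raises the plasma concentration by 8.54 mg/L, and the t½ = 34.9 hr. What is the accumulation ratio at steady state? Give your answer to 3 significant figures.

k = ln 2 / 34.9 = 0.01986 hr⁻¹
Fraction remaining after one interval: e^(−kτ) = e^(−0.01986 × 74.0) = 0.2300
R = 1 / (1 − 0.2300) = 1 / 0.7700 ≈ 1.30

1.30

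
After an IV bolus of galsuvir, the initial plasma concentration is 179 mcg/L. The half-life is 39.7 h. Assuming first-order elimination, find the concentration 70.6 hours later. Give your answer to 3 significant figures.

52.2 mcg/L

k = ln 2 / 39.7 = 0.01746 h⁻¹
70.6 h is 1.778 half-lives, so C = 179 × (1/2)^1.778 = 179 × 0.2915 ≈ 52.2 mcg/L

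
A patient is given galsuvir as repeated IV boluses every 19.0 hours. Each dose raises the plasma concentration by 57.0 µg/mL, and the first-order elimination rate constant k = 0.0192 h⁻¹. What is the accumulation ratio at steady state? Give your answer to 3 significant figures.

3.27

Fraction remaining after one interval: e^(−kτ) = e^(−0.01920 × 19.0) = 0.6943
R = 1 / (1 − 0.6943) = 1 / 0.3057 ≈ 3.27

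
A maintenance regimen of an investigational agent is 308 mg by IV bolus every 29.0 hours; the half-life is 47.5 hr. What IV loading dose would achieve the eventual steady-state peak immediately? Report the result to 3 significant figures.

k = ln 2 / 47.5 = 0.01459 hr⁻¹
Accumulation ratio R = 1 / (1 − e^(−kτ)) = 1 / (1 − e^(−0.01459×29.0)) = 1 / (1 − 0.6550) = 2.898
Loading dose = maintenance dose × R = 308 × 2.898 ≈ 893 mg

893 mg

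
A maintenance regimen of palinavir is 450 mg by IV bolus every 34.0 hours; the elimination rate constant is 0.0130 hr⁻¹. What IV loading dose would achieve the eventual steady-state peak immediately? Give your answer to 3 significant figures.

Accumulation ratio R = 1 / (1 − e^(−kτ)) = 1 / (1 − e^(−0.01300×34.0)) = 1 / (1 − 0.6427) = 2.799
Loading dose = maintenance dose × R = 450 × 2.799 ≈ 1260 mg

1260 mg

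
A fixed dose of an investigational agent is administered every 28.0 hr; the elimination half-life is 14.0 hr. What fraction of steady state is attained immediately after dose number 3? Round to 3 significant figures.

0.984

k = ln 2 / 14.0 = 0.04951 hr⁻¹
f_n = 1 − e^(−nkτ) = 1 − e^(−3 × 0.04951 × 28.0) = 1 − e^(−4.159) = 1 − 0.01563 ≈ 0.984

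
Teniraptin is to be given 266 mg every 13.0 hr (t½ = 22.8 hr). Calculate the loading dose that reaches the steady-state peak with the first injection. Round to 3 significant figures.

815 mg

k = ln 2 / 22.8 = 0.03040 hr⁻¹
Accumulation ratio R = 1 / (1 − e^(−kτ)) = 1 / (1 − e^(−0.03040×13.0)) = 1 / (1 − 0.6735) = 3.063
Loading dose = maintenance dose × R = 266 × 3.063 ≈ 815 mg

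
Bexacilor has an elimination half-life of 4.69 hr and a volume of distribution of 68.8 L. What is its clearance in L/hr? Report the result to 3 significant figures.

k = ln 2 / t½ = ln 2 / 4.69 = 0.1478 hr⁻¹
CL = k · V = 0.1478 × 68.8 ≈ 10.2 L/hr

10.2 L/hr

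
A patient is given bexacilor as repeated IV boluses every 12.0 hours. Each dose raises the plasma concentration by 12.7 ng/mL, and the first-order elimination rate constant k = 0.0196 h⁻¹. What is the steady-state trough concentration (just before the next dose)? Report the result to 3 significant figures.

Fraction remaining after one interval: e^(−kτ) = e^(−0.01960 × 12.0) = 0.7904
R = 1 / (1 − 0.7904) = 4.771
Css,max = 12.7 × 4.771 = 60.60 ng/mL
Css,min = Css,max × e^(−kτ) = 60.60 × 0.7904 ≈ 47.9 ng/mL

47.9 ng/mL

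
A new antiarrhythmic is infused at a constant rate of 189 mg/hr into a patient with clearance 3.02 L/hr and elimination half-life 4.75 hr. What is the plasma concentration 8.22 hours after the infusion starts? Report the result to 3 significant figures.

Css = rate / CL = 189 / 3.02 = 62.58 mg/L
k = ln 2 / 4.75 = 0.1459 hr⁻¹
C(t) = Css (1 − e^(−kt)) = 62.58 × (1 − e^(−1.200)) = 62.58 × 0.6987 ≈ 43.7 mg/L

43.7 mg/L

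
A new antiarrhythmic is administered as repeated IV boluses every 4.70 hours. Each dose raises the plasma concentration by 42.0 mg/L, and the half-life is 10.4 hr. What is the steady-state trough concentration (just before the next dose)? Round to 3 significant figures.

114 mg/L

k = ln 2 / 10.4 = 0.06665 hr⁻¹
Fraction remaining after one interval: e^(−kτ) = e^(−0.06665 × 4.70) = 0.7311
R = 1 / (1 − 0.7311) = 3.718
Css,max = 42.0 × 3.718 = 156.2 mg/L
Css,min = Css,max × e^(−kτ) = 156.2 × 0.7311 ≈ 114 mg/L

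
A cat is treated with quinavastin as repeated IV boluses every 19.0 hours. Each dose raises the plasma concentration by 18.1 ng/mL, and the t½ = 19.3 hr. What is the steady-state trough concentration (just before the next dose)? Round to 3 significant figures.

18.5 ng/mL

k = ln 2 / 19.3 = 0.03591 hr⁻¹
Fraction remaining after one interval: e^(−kτ) = e^(−0.03591 × 19.0) = 0.5054
R = 1 / (1 − 0.5054) = 2.022
Css,max = 18.1 × 2.022 = 36.60 ng/mL
Css,min = Css,max × e^(−kτ) = 36.60 × 0.5054 ≈ 18.5 ng/mL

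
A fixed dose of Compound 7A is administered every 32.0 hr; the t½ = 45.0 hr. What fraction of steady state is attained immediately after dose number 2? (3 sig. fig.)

0.627

k = ln 2 / 45.0 = 0.01540 hr⁻¹
f_n = 1 − e^(−nkτ) = 1 − e^(−2 × 0.01540 × 32.0) = 1 − e^(−0.9858) = 1 − 0.3731 ≈ 0.627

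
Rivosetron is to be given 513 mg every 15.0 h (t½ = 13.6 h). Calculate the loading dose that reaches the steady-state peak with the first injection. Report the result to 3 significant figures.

k = ln 2 / 13.6 = 0.05097 h⁻¹
Accumulation ratio R = 1 / (1 − e^(−kτ)) = 1 / (1 − e^(−0.05097×15.0)) = 1 / (1 − 0.4656) = 1.871
Loading dose = maintenance dose × R = 513 × 1.871 ≈ 960 mg

960 mg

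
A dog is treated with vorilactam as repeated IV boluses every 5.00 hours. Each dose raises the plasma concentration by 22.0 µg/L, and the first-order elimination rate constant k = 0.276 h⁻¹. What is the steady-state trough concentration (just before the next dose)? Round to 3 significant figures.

7.40 µg/L

Fraction remaining after one interval: e^(−kτ) = e^(−0.2760 × 5.00) = 0.2516
R = 1 / (1 − 0.2516) = 1.336
Css,max = 22.0 × 1.336 = 29.40 µg/L
Css,min = Css,max × e^(−kτ) = 29.40 × 0.2516 ≈ 7.40 µg/L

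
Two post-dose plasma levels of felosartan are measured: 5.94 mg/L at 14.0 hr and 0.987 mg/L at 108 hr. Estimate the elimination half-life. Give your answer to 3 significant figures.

k = ln(C₁/C₂) / (t₂ − t₁) = ln(5.94/0.987) / (108 − 14.0)
  = 1.795 / 94.00 = 0.01909 hr⁻¹
t½ = ln 2 / k = ln 2 / 0.01909 ≈ 36.3 hours

36.3 hours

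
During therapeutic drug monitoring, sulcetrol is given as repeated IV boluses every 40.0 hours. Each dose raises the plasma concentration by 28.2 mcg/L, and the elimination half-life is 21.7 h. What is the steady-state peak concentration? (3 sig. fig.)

39.1 mcg/L

k = ln 2 / 21.7 = 0.03194 h⁻¹
Fraction remaining after one interval: e^(−kτ) = e^(−0.03194 × 40.0) = 0.2787
R = 1 / (1 − 0.2787) = 1.386
Css,max = 28.2 × 1.386 ≈ 39.1 mcg/L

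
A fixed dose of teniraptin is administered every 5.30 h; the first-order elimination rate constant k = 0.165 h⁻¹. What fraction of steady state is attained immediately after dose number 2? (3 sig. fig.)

f_n = 1 − e^(−nkτ) = 1 − e^(−2 × 0.1650 × 5.30) = 1 − e^(−1.749) = 1 − 0.1739 ≈ 0.826

0.826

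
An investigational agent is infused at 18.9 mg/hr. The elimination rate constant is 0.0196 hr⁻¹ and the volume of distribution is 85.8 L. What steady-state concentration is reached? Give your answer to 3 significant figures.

11.2 mg/L

CL = k · V = 0.0196 × 85.8 = 1.682 L/hr
Css = rate / CL = 18.9 / 1.682 ≈ 11.2 mg/L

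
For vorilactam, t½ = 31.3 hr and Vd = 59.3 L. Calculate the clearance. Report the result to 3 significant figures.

k = ln 2 / t½ = ln 2 / 31.3 = 0.02215 hr⁻¹
CL = k · V = 0.02215 × 59.3 ≈ 1.31 L/hr

1.31 L/hr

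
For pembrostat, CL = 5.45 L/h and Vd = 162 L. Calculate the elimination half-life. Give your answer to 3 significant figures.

20.6 hours

k = CL / V = 5.45 / 162 = 0.03364 h⁻¹
t½ = ln 2 / k = ln 2 / 0.03364 ≈ 20.6 hours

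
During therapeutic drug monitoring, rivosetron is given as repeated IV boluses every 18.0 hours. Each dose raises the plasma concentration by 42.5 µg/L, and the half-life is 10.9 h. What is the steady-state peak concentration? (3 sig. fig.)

62.3 µg/L

k = ln 2 / 10.9 = 0.06359 h⁻¹
Fraction remaining after one interval: e^(−kτ) = e^(−0.06359 × 18.0) = 0.3183
R = 1 / (1 − 0.3183) = 1.467
Css,max = 42.5 × 1.467 ≈ 62.3 µg/L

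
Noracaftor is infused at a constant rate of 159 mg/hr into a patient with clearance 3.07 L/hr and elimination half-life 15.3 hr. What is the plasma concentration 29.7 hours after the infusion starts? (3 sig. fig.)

Css = rate / CL = 159 / 3.07 = 51.79 mg/L
k = ln 2 / 15.3 = 0.04530 hr⁻¹
C(t) = Css (1 − e^(−kt)) = 51.79 × (1 − e^(−1.346)) = 51.79 × 0.7396 ≈ 38.3 mg/L

38.3 mg/L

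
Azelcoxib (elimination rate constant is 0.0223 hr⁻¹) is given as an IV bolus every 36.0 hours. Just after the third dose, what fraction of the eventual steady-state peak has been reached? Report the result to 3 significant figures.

0.910

f_n = 1 − e^(−nkτ) = 1 − e^(−3 × 0.02230 × 36.0) = 1 − e^(−2.408) = 1 − 0.08996 ≈ 0.910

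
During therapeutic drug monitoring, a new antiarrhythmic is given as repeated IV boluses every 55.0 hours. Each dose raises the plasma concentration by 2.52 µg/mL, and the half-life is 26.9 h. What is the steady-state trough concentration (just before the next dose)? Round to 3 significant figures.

0.806 µg/mL

k = ln 2 / 26.9 = 0.02577 h⁻¹
Fraction remaining after one interval: e^(−kτ) = e^(−0.02577 × 55.0) = 0.2424
R = 1 / (1 − 0.2424) = 1.320
Css,max = 2.52 × 1.320 = 3.326 µg/mL
Css,min = Css,max × e^(−kτ) = 3.326 × 0.2424 ≈ 0.806 µg/mL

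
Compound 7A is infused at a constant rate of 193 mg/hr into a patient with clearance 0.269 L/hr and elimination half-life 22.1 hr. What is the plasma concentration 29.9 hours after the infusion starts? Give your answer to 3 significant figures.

437 µg/mL

Css = rate / CL = 193 / 0.269 = 717.5 µg/mL
k = ln 2 / 22.1 = 0.03136 hr⁻¹
C(t) = Css (1 − e^(−kt)) = 717.5 × (1 − e^(−0.9378)) = 717.5 × 0.6085 ≈ 437 µg/mL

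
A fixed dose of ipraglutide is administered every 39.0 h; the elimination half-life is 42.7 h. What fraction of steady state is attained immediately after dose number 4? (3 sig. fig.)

0.921

k = ln 2 / 42.7 = 0.01623 h⁻¹
f_n = 1 − e^(−nkτ) = 1 − e^(−4 × 0.01623 × 39.0) = 1 − e^(−2.532) = 1 − 0.07947 ≈ 0.921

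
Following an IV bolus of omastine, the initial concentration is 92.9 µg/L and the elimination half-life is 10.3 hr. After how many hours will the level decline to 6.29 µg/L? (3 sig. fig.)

k = ln 2 / 10.3 = 0.06730 hr⁻¹
C(t) = C₀ e^(−kt)  ⇒  t = ln(C₀/C) / k
t = ln(92.9/6.29) / 0.06730 = 2.693 / 0.06730 ≈ 40.0 hours

40.0 hours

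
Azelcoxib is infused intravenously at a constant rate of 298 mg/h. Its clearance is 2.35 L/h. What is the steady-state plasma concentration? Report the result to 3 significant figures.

127 mg/L

Css = infusion rate / CL = 298 / 2.35 ≈ 127 mg/L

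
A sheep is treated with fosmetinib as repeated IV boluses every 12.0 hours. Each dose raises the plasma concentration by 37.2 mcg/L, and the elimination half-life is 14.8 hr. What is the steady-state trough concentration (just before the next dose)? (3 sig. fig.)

k = ln 2 / 14.8 = 0.04683 hr⁻¹
Fraction remaining after one interval: e^(−kτ) = e^(−0.04683 × 12.0) = 0.5701
R = 1 / (1 − 0.5701) = 2.326
Css,max = 37.2 × 2.326 = 86.52 mcg/L
Css,min = Css,max × e^(−kτ) = 86.52 × 0.5701 ≈ 49.3 mcg/L

49.3 mcg/L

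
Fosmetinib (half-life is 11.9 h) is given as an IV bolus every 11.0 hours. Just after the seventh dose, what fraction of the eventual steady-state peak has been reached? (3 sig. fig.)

k = ln 2 / 11.9 = 0.05825 h⁻¹
f_n = 1 − e^(−nkτ) = 1 − e^(−7 × 0.05825 × 11.0) = 1 − e^(−4.485) = 1 − 0.01128 ≈ 0.989

0.989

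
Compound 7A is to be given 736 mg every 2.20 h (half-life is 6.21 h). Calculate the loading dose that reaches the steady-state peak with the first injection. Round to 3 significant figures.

3380 mg

k = ln 2 / 6.21 = 0.1116 h⁻¹
Accumulation ratio R = 1 / (1 − e^(−kτ)) = 1 / (1 − e^(−0.1116×2.20)) = 1 / (1 − 0.7823) = 4.593
Loading dose = maintenance dose × R = 736 × 4.593 ≈ 3380 mg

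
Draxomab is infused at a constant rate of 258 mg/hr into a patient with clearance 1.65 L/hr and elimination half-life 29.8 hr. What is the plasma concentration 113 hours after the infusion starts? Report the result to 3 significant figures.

145 µg/mL

Css = rate / CL = 258 / 1.65 = 156.4 µg/mL
k = ln 2 / 29.8 = 0.02326 hr⁻¹
C(t) = Css (1 − e^(−kt)) = 156.4 × (1 − e^(−2.628)) = 156.4 × 0.9278 ≈ 145 µg/mL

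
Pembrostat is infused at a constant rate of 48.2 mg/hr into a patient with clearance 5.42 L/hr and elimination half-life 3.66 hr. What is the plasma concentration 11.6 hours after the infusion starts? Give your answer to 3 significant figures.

7.90 µg/mL

Css = rate / CL = 48.2 / 5.42 = 8.893 µg/mL
k = ln 2 / 3.66 = 0.1894 hr⁻¹
C(t) = Css (1 − e^(−kt)) = 8.893 × (1 − e^(−2.197)) = 8.893 × 0.8888 ≈ 7.90 µg/mL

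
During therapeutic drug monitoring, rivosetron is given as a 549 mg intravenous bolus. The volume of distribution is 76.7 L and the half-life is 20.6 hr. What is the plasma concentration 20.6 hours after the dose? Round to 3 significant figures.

3.58 mg/L

C₀ = dose / V = 549 / 76.7 = 7.158 mg/L
k = ln 2 / 20.6 = 0.03365 hr⁻¹
C(t) = C₀ e^(−kt) = 7.158 × e^(−0.03365 × 20.6) = 7.158 × e^(−0.6931) = 7.158 × 0.5000 ≈ 3.58 mg/L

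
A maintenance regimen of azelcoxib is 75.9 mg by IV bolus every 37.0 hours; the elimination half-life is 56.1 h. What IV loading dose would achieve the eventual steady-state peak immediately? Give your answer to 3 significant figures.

k = ln 2 / 56.1 = 0.01236 h⁻¹
Accumulation ratio R = 1 / (1 − e^(−kτ)) = 1 / (1 − e^(−0.01236×37.0)) = 1 / (1 − 0.6331) = 2.725
Loading dose = maintenance dose × R = 75.9 × 2.725 ≈ 207 mg

207 mg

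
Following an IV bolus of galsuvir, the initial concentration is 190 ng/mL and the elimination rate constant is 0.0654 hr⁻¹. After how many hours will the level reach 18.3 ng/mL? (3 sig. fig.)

C(t) = C₀ e^(−kt)  ⇒  t = ln(C₀/C) / k
t = ln(190/18.3) / 0.06540 = 2.340 / 0.06540 ≈ 35.8 hours

35.8 hours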